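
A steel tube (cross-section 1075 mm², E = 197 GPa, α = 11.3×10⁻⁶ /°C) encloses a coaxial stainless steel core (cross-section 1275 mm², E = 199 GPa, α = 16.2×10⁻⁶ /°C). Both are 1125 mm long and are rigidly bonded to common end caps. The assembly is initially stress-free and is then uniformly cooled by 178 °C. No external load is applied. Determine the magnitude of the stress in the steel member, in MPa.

Equilibrium of a rigid end plate with no external load gives equal and opposite internal forces ±P in the two members. Since α_{stainless steel} > α_{steel}, cooling drives the stainless steel into tension and the steel into compression.
Compatibility of the two members (thermal + elastic change equal): (α₁ − α₂)ΔT = P·[1/(A₁E₁) + 1/(A₂E₂)].
|α₁ − α₂|·ΔT = 4.9×10⁻⁶ × 178 = 0.0008722.
1/(A₁E₁) + 1/(A₂E₂) = 1/(1075×197×10³) + 1/(1275×199×10³) = 8.663×10⁻⁹ N⁻¹.
So P = 0.0008722 / 8.663×10⁻⁹ = 100.7 kN.
σ_{steel} = P/A₁ = 100700/1075 = 93.65 MPa, compressive.

σ ≈ 93.7 MPa (compressive)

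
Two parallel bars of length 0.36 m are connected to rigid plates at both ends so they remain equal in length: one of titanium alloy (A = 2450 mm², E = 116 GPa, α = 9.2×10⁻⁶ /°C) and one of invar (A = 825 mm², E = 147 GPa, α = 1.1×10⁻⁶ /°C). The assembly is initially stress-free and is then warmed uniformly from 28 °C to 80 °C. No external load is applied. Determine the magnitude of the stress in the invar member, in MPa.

σ ≈ 43.4 MPa (tensile)

Equilibrium of a rigid end plate with no external load gives equal and opposite internal forces ±P in the two members. Since α_{titanium alloy} > α_{invar}, heating drives the titanium alloy into compression and the invar into tension.
Setting the final lengths equal and cancelling L: (α₁ − α₂)ΔT = P/(A₁E₁) + P/(A₂E₂).
|α₁ − α₂|·ΔT = 8.1×10⁻⁶ × 52 = 0.0004212.
1/(A₁E₁) + 1/(A₂E₂) = 1/(2450×116×10³) + 1/(825×147×10³) = 1.176×10⁻⁸ N⁻¹.
So P = 0.0004212 / 1.176×10⁻⁸ = 35.8 kN.
σ_{invar} = P/A₂ = 35800/825 = 43.4 MPa, tensile.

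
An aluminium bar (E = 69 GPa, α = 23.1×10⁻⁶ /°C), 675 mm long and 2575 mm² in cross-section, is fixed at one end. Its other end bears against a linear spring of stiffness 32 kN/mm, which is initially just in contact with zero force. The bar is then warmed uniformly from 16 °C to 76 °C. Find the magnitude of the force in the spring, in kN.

Free thermal expansion: δ_free = αΔT L = 23.1×10⁻⁶ × 60 × 675 = 0.9355 mm.
With a force P in the spring, the elastic change of the bar is PL/(AE) and that of the spring is P/k; compatibility requires their sum to equal δ_free.
P [ L/(AE) + 1/k ] = δ_free → P [ 675/(2575×69×10³) + 1/(32×10³) ] = 0.9355.
P = 0.9355 / 3.505×10⁻⁵ = 26690 N.

P ≈ 26.7 kN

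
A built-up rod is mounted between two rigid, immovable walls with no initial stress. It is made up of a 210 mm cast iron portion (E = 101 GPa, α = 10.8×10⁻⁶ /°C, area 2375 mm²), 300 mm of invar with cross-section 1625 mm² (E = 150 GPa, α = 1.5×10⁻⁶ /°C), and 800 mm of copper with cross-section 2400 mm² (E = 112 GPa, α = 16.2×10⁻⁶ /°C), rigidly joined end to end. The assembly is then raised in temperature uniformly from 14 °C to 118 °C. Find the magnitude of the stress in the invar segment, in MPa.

σ ≈ 197 MPa (compressive)

If the supports were absent, the total length change would be Σ αᵢΔT Lᵢ = 10.8×10⁻⁶×104×210 + 1.5×10⁻⁶×104×300 + 16.2×10⁻⁶×104×800 = 1.631 mm.
The rigid supports impose zero overall length change; the single axial force P common to all segments must satisfy P Σ Lᵢ/(AᵢEᵢ) = δ_free.
Σ Lᵢ/(AᵢEᵢ) = 210/(2375×101×10³) + 300/(1625×150×10³) + 800/(2400×112×10³) = 5.082×10⁻⁶ mm/N.
P = 1.631 / 5.082×10⁻⁶ = 320800 N = 320.8 kN, compressive.
σ_{invar} = P / A = 320800 / 1625 = 197.4 MPa.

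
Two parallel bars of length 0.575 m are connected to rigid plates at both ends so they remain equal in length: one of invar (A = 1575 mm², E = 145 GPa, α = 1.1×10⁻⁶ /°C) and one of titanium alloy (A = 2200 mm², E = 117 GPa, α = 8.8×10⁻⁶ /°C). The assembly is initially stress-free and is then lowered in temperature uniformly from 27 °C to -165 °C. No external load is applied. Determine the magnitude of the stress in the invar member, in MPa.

Equilibrium of a rigid end plate with no external load gives equal and opposite internal forces ±P in the two members. Since α_{titanium alloy} > α_{invar}, cooling drives the titanium alloy into tension and the invar into compression.
Setting the final lengths equal and cancelling L: (α₁ − α₂)ΔT = P/(A₁E₁) + P/(A₂E₂).
|α₁ − α₂|·ΔT = 7.7×10⁻⁶ × 192 = 0.001478.
1/(A₁E₁) + 1/(A₂E₂) = 1/(1575×145×10³) + 1/(2200×117×10³) = 8.264×10⁻⁹ N⁻¹.
So P = 0.001478 / 8.264×10⁻⁹ = 178.9 kN.
σ_{invar} = P/A₁ = 178900/1575 = 113.6 MPa, compressive.

σ ≈ 114 MPa (compressive)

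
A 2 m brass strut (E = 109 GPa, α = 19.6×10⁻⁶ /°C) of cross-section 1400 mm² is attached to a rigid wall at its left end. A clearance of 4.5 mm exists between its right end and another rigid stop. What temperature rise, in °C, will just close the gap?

Contact occurs when the free expansion equals the gap: αΔT L = 4.5 mm.
ΔT = 4.5 / (19.6×10⁻⁶ × 2000) = 114.8 °C.

ΔT ≈ 115 °C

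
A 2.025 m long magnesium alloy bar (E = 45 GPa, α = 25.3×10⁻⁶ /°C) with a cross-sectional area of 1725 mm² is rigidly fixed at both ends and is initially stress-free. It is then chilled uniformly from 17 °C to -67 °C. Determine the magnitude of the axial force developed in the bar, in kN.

Full restraint means ε = 0, so the stress is σ = EαΔT = 45×10³ × 25.3×10⁻⁶ × 84 = 95.63 MPa.
Then P = σA = 95.63 × 1725 mm² = 165 kN, tensile.

P ≈ 165 kN (tensile)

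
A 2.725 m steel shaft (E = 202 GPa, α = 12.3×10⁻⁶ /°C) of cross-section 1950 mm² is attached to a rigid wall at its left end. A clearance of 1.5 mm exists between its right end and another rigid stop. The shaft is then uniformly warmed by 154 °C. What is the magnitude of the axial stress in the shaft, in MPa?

σ ≈ 271 MPa (compressive)

Free thermal elongation = αΔT L = 12.3×10⁻⁶ × 154 × 2725 = 5.162 mm.
The gap closes (δ_free > 1.5 mm) and the wall then resists a further 5.162 − 1.5 = 3.662 mm of expansion.
That suppressed elongation corresponds to σ = E·Δ/L = 202×10³ × 3.662/2725 = 271.4 MPa.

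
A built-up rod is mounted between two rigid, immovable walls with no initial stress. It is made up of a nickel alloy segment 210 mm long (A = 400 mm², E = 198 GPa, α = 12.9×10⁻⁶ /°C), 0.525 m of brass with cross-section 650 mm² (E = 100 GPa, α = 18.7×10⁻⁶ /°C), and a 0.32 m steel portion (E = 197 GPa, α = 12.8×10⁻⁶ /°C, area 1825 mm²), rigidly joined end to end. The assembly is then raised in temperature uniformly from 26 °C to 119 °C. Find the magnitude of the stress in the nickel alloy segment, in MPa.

If the supports were absent, the total length change would be Σ αᵢΔT Lᵢ = 12.9×10⁻⁶×93×210 + 18.7×10⁻⁶×93×525 + 12.8×10⁻⁶×93×320 = 1.546 mm.
The rigid supports impose zero overall length change; the single axial force P common to all segments must satisfy P Σ Lᵢ/(AᵢEᵢ) = δ_free.
The series flexibility is Σ Lᵢ/(AᵢEᵢ) = 210/(400×198×10³) + 525/(650×100×10³) + 320/(1825×197×10³) = 1.162×10⁻⁵ mm/N.
P = 1.546 / 1.162×10⁻⁵ = 133100 N = 133.1 kN, compressive.
σ_{nickel alloy} = P / A = 133100 / 400 = 332.6 MPa.

σ ≈ 333 MPa (compressive)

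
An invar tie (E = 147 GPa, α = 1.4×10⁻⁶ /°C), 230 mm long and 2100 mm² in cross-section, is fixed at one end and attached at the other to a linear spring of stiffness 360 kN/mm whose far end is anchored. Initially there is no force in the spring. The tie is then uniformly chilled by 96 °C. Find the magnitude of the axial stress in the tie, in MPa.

Free thermal contraction: δ_free = αΔT L = 1.4×10⁻⁶ × 96 × 230 = 0.03091 mm.
Let P be the tensile force in the spring. The tie extends elastically by PL/(AE) and the spring stretches by P/k; together these equal δ_free.
P [ L/(AE) + 1/k ] = δ_free → P [ 230/(2100×147×10³) + 1/(360×10³) ] = 0.03091.
P = 0.03091 / 3.523×10⁻⁶ = 8775 N.
σ = P/A = 8775/2100 = 4.178 MPa.

σ ≈ 4.18 MPa (tensile)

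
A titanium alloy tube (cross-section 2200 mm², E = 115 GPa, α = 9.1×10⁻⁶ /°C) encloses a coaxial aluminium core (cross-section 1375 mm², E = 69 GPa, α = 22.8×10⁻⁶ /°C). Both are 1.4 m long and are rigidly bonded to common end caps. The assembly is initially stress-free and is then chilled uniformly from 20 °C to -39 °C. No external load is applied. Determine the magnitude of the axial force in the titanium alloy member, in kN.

P ≈ 55.8 kN (compressive in the titanium alloy)

Both members must finish at the same length. With the larger α, the aluminium tends to over-contract; the plates restrain it, putting the aluminium in tension and the titanium alloy in compression. With no external load the two internal forces are equal and opposite, magnitude P.
Equating the net (thermal + elastic) strains gives |α₁ − α₂|·ΔT = P·[1/(A₁E₁) + 1/(A₂E₂)].
|α₁ − α₂|·ΔT = 13.7×10⁻⁶ × 59 = 0.0008083.
1/(A₁E₁) + 1/(A₂E₂) = 1/(2200×115×10³) + 1/(1375×69×10³) = 1.449×10⁻⁸ N⁻¹.
P = 0.0008083 / 1.449×10⁻⁸ = 55770 N = 55.77 kN.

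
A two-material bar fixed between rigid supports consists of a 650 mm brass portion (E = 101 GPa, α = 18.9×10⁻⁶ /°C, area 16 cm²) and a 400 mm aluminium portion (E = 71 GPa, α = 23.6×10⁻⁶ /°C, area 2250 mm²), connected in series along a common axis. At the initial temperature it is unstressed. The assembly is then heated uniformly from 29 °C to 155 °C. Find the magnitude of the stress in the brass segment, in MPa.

σ ≈ 262 MPa (compressive)

With the walls removed the bar would change length by δ_free = Σ αᵢΔT Lᵢ = 18.9×10⁻⁶×126×650 + 23.6×10⁻⁶×126×400 = 2.737 mm.
The walls prevent any net length change, so an axial force P (same in every segment) develops. Compatibility: P · Σ Lᵢ/(AᵢEᵢ) = δ_free.
Σ Lᵢ/(AᵢEᵢ) = 650/(1600×101×10³) + 400/(2250×71×10³) = 6.526×10⁻⁶ mm/N.
Hence P = δ_free / Σ(L/AE) = 2.737/6.526×10⁻⁶ = 419.4 kN (compressive).
σ_{brass} = P / A = 419400 / 1600 = 262.2 MPa.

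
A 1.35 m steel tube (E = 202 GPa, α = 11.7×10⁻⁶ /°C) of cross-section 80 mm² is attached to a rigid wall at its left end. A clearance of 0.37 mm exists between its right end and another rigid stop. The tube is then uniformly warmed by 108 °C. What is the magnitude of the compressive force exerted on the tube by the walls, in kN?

If the wall were absent the tube would grow by αΔT L = 11.7×10⁻⁶ × 108 × 1350 = 1.706 mm.
The gap closes (δ_free > 0.37 mm) and the wall then resists a further 1.706 − 0.37 = 1.336 mm of expansion.
That suppressed elongation corresponds to σ = E·Δ/L = 202×10³ × 1.336/1350 = 199.9 MPa.
P = σA = 199.9 × 80 = 15.99 kN.

P ≈ 16 kN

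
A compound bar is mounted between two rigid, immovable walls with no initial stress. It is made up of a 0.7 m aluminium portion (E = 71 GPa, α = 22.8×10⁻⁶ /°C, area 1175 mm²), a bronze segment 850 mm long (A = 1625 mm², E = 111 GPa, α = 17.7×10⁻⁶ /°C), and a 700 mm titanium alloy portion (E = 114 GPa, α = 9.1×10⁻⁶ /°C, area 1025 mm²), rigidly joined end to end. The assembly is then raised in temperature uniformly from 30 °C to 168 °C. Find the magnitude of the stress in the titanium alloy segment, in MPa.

With the walls removed the bar would change length by δ_free = Σ αᵢΔT Lᵢ = 22.8×10⁻⁶×138×700 + 17.7×10⁻⁶×138×850 + 9.1×10⁻⁶×138×700 = 5.158 mm.
The rigid supports impose zero overall length change; the single axial force P common to all segments must satisfy P Σ Lᵢ/(AᵢEᵢ) = δ_free.
Σ Lᵢ/(AᵢEᵢ) = 700/(1175×71×10³) + 850/(1625×111×10³) + 700/(1025×114×10³) = 1.909×10⁻⁵ mm/N.
Hence P = δ_free / Σ(L/AE) = 5.158/1.909×10⁻⁵ = 270.1 kN (compressive).
σ_{titanium alloy} = P / A = 270100 / 1025 = 263.5 MPa.

σ ≈ 264 MPa (compressive)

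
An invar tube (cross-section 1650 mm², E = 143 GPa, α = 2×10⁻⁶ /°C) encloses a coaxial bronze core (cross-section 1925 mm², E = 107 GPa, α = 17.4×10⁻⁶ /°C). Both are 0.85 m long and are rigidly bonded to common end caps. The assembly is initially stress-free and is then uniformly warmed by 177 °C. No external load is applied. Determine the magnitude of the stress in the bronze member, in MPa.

The bronze has the larger α, so on heating it would change length more than the invar if both were free. The rigid plates force a common final length, so the bronze is put into compression and the invar into tension, with equal and opposite forces P (no external load).
Setting the final lengths equal and cancelling L: (α₁ − α₂)ΔT = P/(A₁E₁) + P/(A₂E₂).
|α₁ − α₂|·ΔT = 15.4×10⁻⁶ × 177 = 0.002726.
1/(A₁E₁) + 1/(A₂E₂) = 1/(1650×143×10³) + 1/(1925×107×10³) = 9.093×10⁻⁹ N⁻¹.
P = 0.002726 / 9.093×10⁻⁹ = 299800 N = 299.8 kN.
σ_{bronze} = P/A₂ = 299800/1925 = 155.7 MPa, compressive.

σ ≈ 156 MPa (compressive)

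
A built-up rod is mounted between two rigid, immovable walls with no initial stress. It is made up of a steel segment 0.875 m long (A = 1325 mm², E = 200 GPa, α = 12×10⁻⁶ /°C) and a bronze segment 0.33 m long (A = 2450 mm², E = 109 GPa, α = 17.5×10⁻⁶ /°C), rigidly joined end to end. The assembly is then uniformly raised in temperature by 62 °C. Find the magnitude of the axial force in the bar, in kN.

With the walls removed the bar would change length by δ_free = Σ αᵢΔT Lᵢ = 12×10⁻⁶×62×875 + 17.5×10⁻⁶×62×330 = 1.009 mm.
Since the ends are fixed, an axial force P builds up, equal in every segment, with P · Σ Lᵢ/(AᵢEᵢ) = δ_free.
Σ Lᵢ/(AᵢEᵢ) = 875/(1325×200×10³) + 330/(2450×109×10³) = 4.538×10⁻⁶ mm/N.
P = 1.009 / 4.538×10⁻⁶ = 222400 N = 222.4 kN, compressive.

P ≈ 222 kN (compressive)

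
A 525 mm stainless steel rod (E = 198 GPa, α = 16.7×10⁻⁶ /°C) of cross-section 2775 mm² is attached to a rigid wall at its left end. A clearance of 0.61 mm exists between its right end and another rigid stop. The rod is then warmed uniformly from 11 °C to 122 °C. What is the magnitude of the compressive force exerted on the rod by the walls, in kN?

Free thermal elongation = αΔT L = 16.7×10⁻⁶ × 111 × 525 = 0.9732 mm.
This exceeds the 0.61 mm gap, so the wall pushes back. The portion of expansion that must be recovered elastically is δ_free − gap = 0.9732 − 0.61 = 0.3632 mm.
Compatibility: PL/(AE) = 0.3632 mm, so σ = P/A = E × (0.3632/525) = 137 MPa.
Force on the wall = σA = 137 × 2775 mm² = 380.1 kN.

P ≈ 380 kN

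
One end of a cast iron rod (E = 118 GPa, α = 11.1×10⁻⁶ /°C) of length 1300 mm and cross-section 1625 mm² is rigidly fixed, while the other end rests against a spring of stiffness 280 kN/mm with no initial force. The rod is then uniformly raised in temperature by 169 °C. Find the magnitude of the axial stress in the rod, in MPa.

The unrestrained thermal change is αΔT L = 11.1×10⁻⁶ × 169 × 1300 = 2.439 mm.
Let P be the compressive force at the spring. The rod shortens elastically by PL/(AE) and the spring compresses by P/k; together these equal δ_free.
So P = δ_free / [L/(AE) + 1/k] = 2.439 / [ 1300/(1625×118×10³) + 1/(280×10³) ].
P = 2.439 / 1.035×10⁻⁵ = 235600 N.
σ = P/A = 235600/1625 = 145 MPa.

σ ≈ 145 MPa (compressive)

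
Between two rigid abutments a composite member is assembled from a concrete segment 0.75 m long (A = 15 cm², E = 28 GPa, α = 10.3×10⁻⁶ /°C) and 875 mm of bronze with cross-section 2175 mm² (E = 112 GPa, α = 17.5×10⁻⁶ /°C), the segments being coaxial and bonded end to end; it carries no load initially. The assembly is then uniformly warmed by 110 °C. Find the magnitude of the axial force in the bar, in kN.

If the supports were absent, the total length change would be Σ αᵢΔT Lᵢ = 10.3×10⁻⁶×110×750 + 17.5×10⁻⁶×110×875 = 2.534 mm.
The rigid supports impose zero overall length change; the single axial force P common to all segments must satisfy P Σ Lᵢ/(AᵢEᵢ) = δ_free.
The series flexibility is Σ Lᵢ/(AᵢEᵢ) = 750/(1500×28×10³) + 875/(2175×112×10³) = 2.145×10⁻⁵ mm/N.
So P = 2.534 / 2.145×10⁻⁵ = 118.1 kN, compressive.

P ≈ 118 kN (compressive)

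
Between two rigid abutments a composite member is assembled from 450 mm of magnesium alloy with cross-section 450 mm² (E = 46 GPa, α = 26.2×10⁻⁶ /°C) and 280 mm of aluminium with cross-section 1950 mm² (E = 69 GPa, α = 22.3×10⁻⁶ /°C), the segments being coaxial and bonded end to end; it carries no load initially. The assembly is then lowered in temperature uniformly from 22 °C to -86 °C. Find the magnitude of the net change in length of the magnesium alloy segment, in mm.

|ΔL| ≈ 0.504 mm

If the supports were absent, the total length change would be Σ αᵢΔT Lᵢ = 26.2×10⁻⁶×108×450 + 22.3×10⁻⁶×108×280 = 1.948 mm.
Since the ends are fixed, an axial force P builds up, equal in every segment, with P · Σ Lᵢ/(AᵢEᵢ) = δ_free.
Σ Lᵢ/(AᵢEᵢ) = 450/(450×46×10³) + 280/(1950×69×10³) = 2.382×10⁻⁵ mm/N.
Hence P = δ_free / Σ(L/AE) = 1.948/2.382×10⁻⁵ = 81.77 kN (tensile).
For the magnesium alloy segment, free thermal change = 26.2×10⁻⁶×108×450 = 1.273 mm and elastic change from P = 81770×450/(450×46×10³) = 1.778 mm; these oppose, so the net change is 0.504 mm (segment lengthens).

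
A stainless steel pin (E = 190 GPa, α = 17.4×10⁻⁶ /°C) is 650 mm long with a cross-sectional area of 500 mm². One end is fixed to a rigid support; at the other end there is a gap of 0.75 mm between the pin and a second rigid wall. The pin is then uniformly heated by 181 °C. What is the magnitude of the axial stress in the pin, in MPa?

If the wall were absent the pin would grow by αΔT L = 17.4×10⁻⁶ × 181 × 650 = 2.047 mm.
After closing the 0.75 mm clearance, 2.047 − 0.75 = 1.297 mm of expansion remains to be suppressed by the wall.
That suppressed elongation corresponds to σ = E·Δ/L = 190×10³ × 1.297/650 = 379.2 MPa.

σ ≈ 379 MPa (compressive)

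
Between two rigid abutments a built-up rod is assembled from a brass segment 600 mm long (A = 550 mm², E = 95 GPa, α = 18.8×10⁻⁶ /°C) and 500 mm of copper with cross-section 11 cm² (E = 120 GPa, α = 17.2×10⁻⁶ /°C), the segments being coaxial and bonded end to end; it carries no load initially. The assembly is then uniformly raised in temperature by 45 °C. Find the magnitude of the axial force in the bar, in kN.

If the supports were absent, the total length change would be Σ αᵢΔT Lᵢ = 18.8×10⁻⁶×45×600 + 17.2×10⁻⁶×45×500 = 0.8946 mm.
Since the ends are fixed, an axial force P builds up, equal in every segment, with P · Σ Lᵢ/(AᵢEᵢ) = δ_free.
The series flexibility is Σ Lᵢ/(AᵢEᵢ) = 600/(550×95×10³) + 500/(1100×120×10³) = 1.527×10⁻⁵ mm/N.
Hence P = δ_free / Σ(L/AE) = 0.8946/1.527×10⁻⁵ = 58.58 kN (compressive).

P ≈ 58.6 kN (compressive)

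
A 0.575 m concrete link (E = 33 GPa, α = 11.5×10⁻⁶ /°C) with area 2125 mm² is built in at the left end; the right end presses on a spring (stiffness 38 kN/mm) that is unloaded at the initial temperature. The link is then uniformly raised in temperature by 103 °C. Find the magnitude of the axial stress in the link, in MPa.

Free thermal expansion: δ_free = αΔT L = 11.5×10⁻⁶ × 103 × 575 = 0.6811 mm.
Let P be the compressive force at the spring. The link shortens elastically by PL/(AE) and the spring compresses by P/k; together these equal δ_free.
So P = δ_free / [L/(AE) + 1/k] = 0.6811 / [ 575/(2125×33×10³) + 1/(38×10³) ].
P = 0.6811 / 3.452×10⁻⁵ = 19730 N.
σ = P/A = 19730/2125 = 9.286 MPa.

σ ≈ 9.29 MPa (compressive)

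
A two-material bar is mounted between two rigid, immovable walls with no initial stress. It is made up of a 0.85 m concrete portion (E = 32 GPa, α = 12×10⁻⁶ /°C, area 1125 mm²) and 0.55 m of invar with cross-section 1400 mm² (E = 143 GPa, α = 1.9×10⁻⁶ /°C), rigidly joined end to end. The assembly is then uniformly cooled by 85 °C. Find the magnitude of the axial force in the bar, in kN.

P ≈ 36.3 kN (tensile)

If the supports were absent, the total length change would be Σ αᵢΔT Lᵢ = 12×10⁻⁶×85×850 + 1.9×10⁻⁶×85×550 = 0.9558 mm.
The walls prevent any net length change, so an axial force P (same in every segment) develops. Compatibility: P · Σ Lᵢ/(AᵢEᵢ) = δ_free.
The series flexibility is Σ Lᵢ/(AᵢEᵢ) = 850/(1125×32×10³) + 550/(1400×143×10³) = 2.636×10⁻⁵ mm/N.
P = 0.9558 / 2.636×10⁻⁵ = 36260 N = 36.26 kN, tensile.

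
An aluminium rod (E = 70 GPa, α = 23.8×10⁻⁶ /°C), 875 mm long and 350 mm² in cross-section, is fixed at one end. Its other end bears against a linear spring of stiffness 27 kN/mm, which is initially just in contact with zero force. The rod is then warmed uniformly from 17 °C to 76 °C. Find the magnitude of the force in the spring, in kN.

The unrestrained thermal change is αΔT L = 23.8×10⁻⁶ × 59 × 875 = 1.229 mm.
Let P be the compressive force at the spring. The rod shortens elastically by PL/(AE) and the spring compresses by P/k; together these equal δ_free.
P [ L/(AE) + 1/k ] = δ_free → P [ 875/(350×70×10³) + 1/(27×10³) ] = 1.229.
P = 1.229 / 7.275×10⁻⁵ = 16890 N.

P ≈ 16.9 kN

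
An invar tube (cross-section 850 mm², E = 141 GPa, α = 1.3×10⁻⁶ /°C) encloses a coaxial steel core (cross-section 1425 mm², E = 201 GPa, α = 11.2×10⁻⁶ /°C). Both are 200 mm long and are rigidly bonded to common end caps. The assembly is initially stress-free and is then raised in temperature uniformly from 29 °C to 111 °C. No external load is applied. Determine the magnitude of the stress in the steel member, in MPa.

The steel has the larger α, so on heating it would change length more than the invar if both were free. The rigid plates force a common final length, so the steel is put into compression and the invar into tension, with equal and opposite forces P (no external load).
Setting the final lengths equal and cancelling L: (α₁ − α₂)ΔT = P/(A₁E₁) + P/(A₂E₂).
|α₁ − α₂|·ΔT = 9.9×10⁻⁶ × 82 = 0.0008118.
1/(A₁E₁) + 1/(A₂E₂) = 1/(850×141×10³) + 1/(1425×201×10³) = 1.184×10⁻⁸ N⁻¹.
So P = 0.0008118 / 1.184×10⁻⁸ = 68.59 kN.
σ_{steel} = P/A₂ = 68590/1425 = 48.14 MPa, compressive.

σ ≈ 48.1 MPa (compressive)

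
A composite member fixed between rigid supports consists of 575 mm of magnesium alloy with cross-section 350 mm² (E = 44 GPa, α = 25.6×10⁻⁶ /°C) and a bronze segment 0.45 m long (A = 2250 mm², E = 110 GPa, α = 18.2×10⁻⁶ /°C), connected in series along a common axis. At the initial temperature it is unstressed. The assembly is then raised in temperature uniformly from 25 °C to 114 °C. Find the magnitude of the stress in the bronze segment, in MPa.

σ ≈ 23.1 MPa (compressive)

If the supports were absent, the total length change would be Σ αᵢΔT Lᵢ = 25.6×10⁻⁶×89×575 + 18.2×10⁻⁶×89×450 = 2.039 mm.
Since the ends are fixed, an axial force P builds up, equal in every segment, with P · Σ Lᵢ/(AᵢEᵢ) = δ_free.
Σ Lᵢ/(AᵢEᵢ) = 575/(350×44×10³) + 450/(2250×110×10³) = 3.916×10⁻⁵ mm/N.
P = 2.039 / 3.916×10⁻⁵ = 52070 N = 52.07 kN, compressive.
σ_{bronze} = P / A = 52070 / 2250 = 23.14 MPa.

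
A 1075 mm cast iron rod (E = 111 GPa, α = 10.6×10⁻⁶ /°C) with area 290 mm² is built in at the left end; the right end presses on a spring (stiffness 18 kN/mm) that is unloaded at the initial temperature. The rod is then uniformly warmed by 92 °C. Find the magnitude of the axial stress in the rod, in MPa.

Free thermal expansion: δ_free = αΔT L = 10.6×10⁻⁶ × 92 × 1075 = 1.048 mm.
Let P be the compressive force at the spring. The rod shortens elastically by PL/(AE) and the spring compresses by P/k; together these equal δ_free.
P [ L/(AE) + 1/k ] = δ_free → P [ 1075/(290×111×10³) + 1/(18×10³) ] = 1.048.
P = 1.048 / 8.895×10⁻⁵ = 11790 N.
σ = P/A = 11790/290 = 40.64 MPa.

σ ≈ 40.6 MPa (compressive)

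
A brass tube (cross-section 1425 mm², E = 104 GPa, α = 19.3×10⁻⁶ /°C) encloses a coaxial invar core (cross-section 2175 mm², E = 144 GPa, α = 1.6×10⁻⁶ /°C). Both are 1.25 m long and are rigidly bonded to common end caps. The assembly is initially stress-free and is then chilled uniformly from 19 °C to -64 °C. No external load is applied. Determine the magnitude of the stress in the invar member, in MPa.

σ ≈ 67.9 MPa (compressive)

Both members must finish at the same length. With the larger α, the brass tends to over-contract; the plates restrain it, putting the brass in tension and the invar in compression. With no external load the two internal forces are equal and opposite, magnitude P.
Equating the net (thermal + elastic) strains gives |α₁ − α₂|·ΔT = P·[1/(A₁E₁) + 1/(A₂E₂)].
|α₁ − α₂|·ΔT = 17.7×10⁻⁶ × 83 = 0.001469.
1/(A₁E₁) + 1/(A₂E₂) = 1/(1425×104×10³) + 1/(2175×144×10³) = 9.94×10⁻⁹ N⁻¹.
P = 0.001469 / 9.94×10⁻⁹ = 147800 N = 147.8 kN.
σ_{invar} = P/A₂ = 147800/2175 = 67.95 MPa, compressive.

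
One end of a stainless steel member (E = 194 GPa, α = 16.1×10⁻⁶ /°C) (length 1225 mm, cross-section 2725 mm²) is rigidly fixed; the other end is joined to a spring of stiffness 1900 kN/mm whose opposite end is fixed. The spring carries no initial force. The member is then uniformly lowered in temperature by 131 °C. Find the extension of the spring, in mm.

The unrestrained thermal change is αΔT L = 16.1×10⁻⁶ × 131 × 1225 = 2.584 mm.
Let P be the tensile force in the spring. The member extends elastically by PL/(AE) and the spring stretches by P/k; together these equal δ_free.
P [ L/(AE) + 1/k ] = δ_free → P [ 1225/(2725×194×10³) + 1/(1900×10³) ] = 2.584.
P = 2.584 / 2.844×10⁻⁶ = 908600 N.
Spring extension = P/k = 908600/(1900×10³) = 0.4782 mm.

δ ≈ 0.478 mm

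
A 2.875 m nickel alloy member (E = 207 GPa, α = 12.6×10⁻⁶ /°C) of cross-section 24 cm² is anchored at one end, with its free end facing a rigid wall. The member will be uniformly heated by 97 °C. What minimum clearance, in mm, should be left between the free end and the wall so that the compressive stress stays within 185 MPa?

Free expansion if unrestrained: δ_free = αΔT L = 12.6×10⁻⁶ × 97 × 2875 = 3.514 mm.
A stress of 185 MPa corresponds to the wall pushing the member back by σL/E = 185×2875/(207×10³) = 2.569 mm.
The gap must absorb the remainder: g_min = 3.514 − 2.569 = 0.9444 mm.

g ≈ 0.944 mm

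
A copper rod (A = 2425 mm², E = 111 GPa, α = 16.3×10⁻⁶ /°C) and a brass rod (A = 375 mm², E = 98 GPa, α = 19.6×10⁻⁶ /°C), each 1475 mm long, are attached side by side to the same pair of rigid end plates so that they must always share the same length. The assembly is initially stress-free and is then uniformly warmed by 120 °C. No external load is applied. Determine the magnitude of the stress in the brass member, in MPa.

σ ≈ 34.1 MPa (compressive)

Equilibrium of a rigid end plate with no external load gives equal and opposite internal forces ±P in the two members. Since α_{brass} > α_{copper}, heating drives the brass into compression and the copper into tension.
Setting the final lengths equal and cancelling L: (α₁ − α₂)ΔT = P/(A₁E₁) + P/(A₂E₂).
|α₁ − α₂|·ΔT = 3.3×10⁻⁶ × 120 = 0.000396.
1/(A₁E₁) + 1/(A₂E₂) = 1/(2425×111×10³) + 1/(375×98×10³) = 3.093×10⁻⁸ N⁻¹.
P = 0.000396 / 3.093×10⁻⁸ = 12800 N = 12.8 kN.
σ_{brass} = P/A₂ = 12800/375 = 34.15 MPa, compressive.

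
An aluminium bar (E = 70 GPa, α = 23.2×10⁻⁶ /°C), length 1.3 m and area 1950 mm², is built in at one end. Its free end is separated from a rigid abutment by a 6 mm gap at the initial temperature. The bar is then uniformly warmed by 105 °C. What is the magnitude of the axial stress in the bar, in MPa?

σ ≈ 0 MPa

Free thermal elongation = αΔT L = 23.2×10⁻⁶ × 105 × 1300 = 3.167 mm.
This is smaller than the 6 mm clearance, so the bar expands freely without reaching the stop — the stress is zero.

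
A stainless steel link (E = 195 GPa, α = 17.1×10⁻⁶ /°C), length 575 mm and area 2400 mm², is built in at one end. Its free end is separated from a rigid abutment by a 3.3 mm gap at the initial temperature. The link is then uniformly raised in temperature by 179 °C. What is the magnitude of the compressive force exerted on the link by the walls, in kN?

If the wall were absent the link would grow by αΔT L = 17.1×10⁻⁶ × 179 × 575 = 1.76 mm.
Since δ_free = 1.76 mm is less than the 3.3 mm gap, the link never touches the wall. No axial force develops.

P ≈ 0 kN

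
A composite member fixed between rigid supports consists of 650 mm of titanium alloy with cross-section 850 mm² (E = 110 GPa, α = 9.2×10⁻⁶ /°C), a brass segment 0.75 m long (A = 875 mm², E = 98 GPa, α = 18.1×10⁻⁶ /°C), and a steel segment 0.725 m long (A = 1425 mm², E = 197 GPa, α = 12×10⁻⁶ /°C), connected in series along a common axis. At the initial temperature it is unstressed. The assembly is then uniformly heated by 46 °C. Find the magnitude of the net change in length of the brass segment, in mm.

With the walls removed the bar would change length by δ_free = Σ αᵢΔT Lᵢ = 9.2×10⁻⁶×46×650 + 18.1×10⁻⁶×46×750 + 12×10⁻⁶×46×725 = 1.3 mm.
Since the ends are fixed, an axial force P builds up, equal in every segment, with P · Σ Lᵢ/(AᵢEᵢ) = δ_free.
Σ Lᵢ/(AᵢEᵢ) = 650/(850×110×10³) + 750/(875×98×10³) + 725/(1425×197×10³) = 1.828×10⁻⁵ mm/N.
So P = 1.3 / 1.828×10⁻⁵ = 71.1 kN, compressive.
For the brass segment, free thermal change = 18.1×10⁻⁶×46×750 = 0.6244 mm and elastic change from P = 71100×750/(875×98×10³) = 0.6218 mm; these oppose, so the net change is 0.0026 mm (segment lengthens).

|ΔL| ≈ 0.0026 mm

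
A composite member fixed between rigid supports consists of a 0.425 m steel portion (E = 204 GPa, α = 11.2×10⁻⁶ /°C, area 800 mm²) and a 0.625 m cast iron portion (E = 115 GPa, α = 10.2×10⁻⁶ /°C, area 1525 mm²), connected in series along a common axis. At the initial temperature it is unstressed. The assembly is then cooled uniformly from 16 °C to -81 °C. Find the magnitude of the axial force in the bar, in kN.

P ≈ 175 kN (tensile)

If the supports were absent, the total length change would be Σ αᵢΔT Lᵢ = 11.2×10⁻⁶×97×425 + 10.2×10⁻⁶×97×625 = 1.08 mm.
The rigid supports impose zero overall length change; the single axial force P common to all segments must satisfy P Σ Lᵢ/(AᵢEᵢ) = δ_free.
The series flexibility is Σ Lᵢ/(AᵢEᵢ) = 425/(800×204×10³) + 625/(1525×115×10³) = 6.168×10⁻⁶ mm/N.
P = 1.08 / 6.168×10⁻⁶ = 175100 N = 175.1 kN, tensile.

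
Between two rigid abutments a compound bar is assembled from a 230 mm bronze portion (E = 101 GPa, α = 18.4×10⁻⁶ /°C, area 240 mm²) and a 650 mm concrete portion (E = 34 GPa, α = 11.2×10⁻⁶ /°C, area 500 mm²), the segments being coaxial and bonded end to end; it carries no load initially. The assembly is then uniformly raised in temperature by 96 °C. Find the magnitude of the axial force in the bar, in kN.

Free thermal expansion of the whole bar: Σ αᵢΔT Lᵢ = 18.4×10⁻⁶×96×230 + 11.2×10⁻⁶×96×650 = 1.105 mm.
The rigid supports impose zero overall length change; the single axial force P common to all segments must satisfy P Σ Lᵢ/(AᵢEᵢ) = δ_free.
The series flexibility is Σ Lᵢ/(AᵢEᵢ) = 230/(240×101×10³) + 650/(500×34×10³) = 4.772×10⁻⁵ mm/N.
P = 1.105 / 4.772×10⁻⁵ = 23160 N = 23.16 kN, compressive.

P ≈ 23.2 kN (compressive)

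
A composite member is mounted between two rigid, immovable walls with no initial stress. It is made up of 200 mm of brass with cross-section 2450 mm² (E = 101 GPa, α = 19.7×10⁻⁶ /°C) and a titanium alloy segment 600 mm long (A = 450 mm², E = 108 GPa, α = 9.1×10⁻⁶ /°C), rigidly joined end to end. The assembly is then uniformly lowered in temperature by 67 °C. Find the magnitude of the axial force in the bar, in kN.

Free thermal contraction of the whole bar: Σ αᵢΔT Lᵢ = 19.7×10⁻⁶×67×200 + 9.1×10⁻⁶×67×600 = 0.6298 mm.
Since the ends are fixed, an axial force P builds up, equal in every segment, with P · Σ Lᵢ/(AᵢEᵢ) = δ_free.
The series flexibility is Σ Lᵢ/(AᵢEᵢ) = 200/(2450×101×10³) + 600/(450×108×10³) = 1.315×10⁻⁵ mm/N.
Hence P = δ_free / Σ(L/AE) = 0.6298/1.315×10⁻⁵ = 47.88 kN (tensile).

P ≈ 47.9 kN (tensile)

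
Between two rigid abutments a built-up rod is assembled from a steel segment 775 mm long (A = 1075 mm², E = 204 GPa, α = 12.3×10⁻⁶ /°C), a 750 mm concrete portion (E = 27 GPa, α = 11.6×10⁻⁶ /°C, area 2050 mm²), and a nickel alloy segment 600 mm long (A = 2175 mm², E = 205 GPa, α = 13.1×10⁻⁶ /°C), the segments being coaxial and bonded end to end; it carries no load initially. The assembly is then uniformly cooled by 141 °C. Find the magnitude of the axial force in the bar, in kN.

If the supports were absent, the total length change would be Σ αᵢΔT Lᵢ = 12.3×10⁻⁶×141×775 + 11.6×10⁻⁶×141×750 + 13.1×10⁻⁶×141×600 = 3.679 mm.
Since the ends are fixed, an axial force P builds up, equal in every segment, with P · Σ Lᵢ/(AᵢEᵢ) = δ_free.
The series flexibility is Σ Lᵢ/(AᵢEᵢ) = 775/(1075×204×10³) + 750/(2050×27×10³) + 600/(2175×205×10³) = 1.843×10⁻⁵ mm/N.
Hence P = δ_free / Σ(L/AE) = 3.679/1.843×10⁻⁵ = 199.6 kN (tensile).

P ≈ 200 kN (tensile)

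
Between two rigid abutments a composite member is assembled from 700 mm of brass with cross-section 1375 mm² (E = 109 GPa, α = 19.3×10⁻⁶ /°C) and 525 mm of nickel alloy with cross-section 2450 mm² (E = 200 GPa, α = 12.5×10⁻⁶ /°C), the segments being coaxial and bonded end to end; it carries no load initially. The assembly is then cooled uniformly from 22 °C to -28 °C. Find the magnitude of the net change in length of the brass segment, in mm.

|ΔL| ≈ 0.141 mm

If the supports were absent, the total length change would be Σ αᵢΔT Lᵢ = 19.3×10⁻⁶×50×700 + 12.5×10⁻⁶×50×525 = 1.004 mm.
The rigid supports impose zero overall length change; the single axial force P common to all segments must satisfy P Σ Lᵢ/(AᵢEᵢ) = δ_free.
The series flexibility is Σ Lᵢ/(AᵢEᵢ) = 700/(1375×109×10³) + 525/(2450×200×10³) = 5.742×10⁻⁶ mm/N.
So P = 1.004 / 5.742×10⁻⁶ = 174.8 kN, tensile.
For the brass segment, free thermal change = 19.3×10⁻⁶×50×700 = 0.6755 mm and elastic change from P = 174800×700/(1375×109×10³) = 0.8164 mm; these oppose, so the net change is 0.141 mm (segment lengthens).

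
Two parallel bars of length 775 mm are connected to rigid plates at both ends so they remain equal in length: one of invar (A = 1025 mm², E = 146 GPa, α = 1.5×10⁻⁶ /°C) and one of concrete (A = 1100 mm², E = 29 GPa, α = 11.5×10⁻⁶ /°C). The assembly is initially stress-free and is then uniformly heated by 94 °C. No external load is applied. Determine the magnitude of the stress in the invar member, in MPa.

σ ≈ 24.1 MPa (tensile)

Equilibrium of a rigid end plate with no external load gives equal and opposite internal forces ±P in the two members. Since α_{concrete} > α_{invar}, heating drives the concrete into compression and the invar into tension.
Compatibility of the two members (thermal + elastic change equal): (α₁ − α₂)ΔT = P·[1/(A₁E₁) + 1/(A₂E₂)].
|α₁ − α₂|·ΔT = 10×10⁻⁶ × 94 = 0.00094.
1/(A₁E₁) + 1/(A₂E₂) = 1/(1025×146×10³) + 1/(1100×29×10³) = 3.803×10⁻⁸ N⁻¹.
So P = 0.00094 / 3.803×10⁻⁸ = 24.72 kN.
σ_{invar} = P/A₁ = 24720/1025 = 24.11 MPa, tensile.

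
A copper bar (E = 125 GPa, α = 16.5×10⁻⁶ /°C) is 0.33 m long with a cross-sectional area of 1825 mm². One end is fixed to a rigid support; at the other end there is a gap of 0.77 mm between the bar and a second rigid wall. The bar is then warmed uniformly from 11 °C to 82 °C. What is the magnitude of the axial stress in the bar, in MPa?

σ ≈ 0 MPa

Unrestrained expansion: δ_free = αΔT L = 16.5×10⁻⁶ × 71 × 330 = 0.3866 mm.
Since δ_free = 0.387 mm is less than the 0.77 mm gap, the bar never touches the wall. No axial force develops.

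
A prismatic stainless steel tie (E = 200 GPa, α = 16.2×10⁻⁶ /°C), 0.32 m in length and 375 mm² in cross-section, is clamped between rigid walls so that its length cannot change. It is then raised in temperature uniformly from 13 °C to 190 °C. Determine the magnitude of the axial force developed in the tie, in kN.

The ends cannot move, so σ = EαΔT = 200×10³ × 16.2×10⁻⁶ × 177 = 573.5 MPa.
Axial force P = σA = 573.5 × 375 = 215100 N = 215.1 kN, compressive.

P ≈ 215 kN (compressive)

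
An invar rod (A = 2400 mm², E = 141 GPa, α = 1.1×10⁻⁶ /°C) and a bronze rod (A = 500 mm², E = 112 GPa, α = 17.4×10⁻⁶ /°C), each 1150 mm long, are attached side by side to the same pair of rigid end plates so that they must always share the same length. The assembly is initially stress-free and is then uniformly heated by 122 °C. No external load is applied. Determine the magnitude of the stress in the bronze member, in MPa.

Both members must finish at the same length. With the larger α, the bronze tends to over-expand; the plates restrain it, putting the bronze in compression and the invar in tension. With no external load the two internal forces are equal and opposite, magnitude P.
Compatibility of the two members (thermal + elastic change equal): (α₁ − α₂)ΔT = P·[1/(A₁E₁) + 1/(A₂E₂)].
|α₁ − α₂|·ΔT = 16.3×10⁻⁶ × 122 = 0.001989.
1/(A₁E₁) + 1/(A₂E₂) = 1/(2400×141×10³) + 1/(500×112×10³) = 2.081×10⁻⁸ N⁻¹.
So P = 0.001989 / 2.081×10⁻⁸ = 95.55 kN.
σ_{bronze} = P/A₂ = 95550/500 = 191.1 MPa, compressive.

σ ≈ 191 MPa (compressive)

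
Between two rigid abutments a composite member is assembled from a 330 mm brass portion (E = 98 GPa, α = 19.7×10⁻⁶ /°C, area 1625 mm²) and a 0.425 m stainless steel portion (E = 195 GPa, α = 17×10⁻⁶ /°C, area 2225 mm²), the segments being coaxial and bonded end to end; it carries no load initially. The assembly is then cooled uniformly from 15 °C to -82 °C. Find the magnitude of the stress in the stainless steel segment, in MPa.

With the walls removed the bar would change length by δ_free = Σ αᵢΔT Lᵢ = 19.7×10⁻⁶×97×330 + 17×10⁻⁶×97×425 = 1.331 mm.
Since the ends are fixed, an axial force P builds up, equal in every segment, with P · Σ Lᵢ/(AᵢEᵢ) = δ_free.
The series flexibility is Σ Lᵢ/(AᵢEᵢ) = 330/(1625×98×10³) + 425/(2225×195×10³) = 3.052×10⁻⁶ mm/N.
So P = 1.331 / 3.052×10⁻⁶ = 436.3 kN, tensile.
σ_{stainless steel} = P / A = 436300 / 2225 = 196.1 MPa.

σ ≈ 196 MPa (tensile)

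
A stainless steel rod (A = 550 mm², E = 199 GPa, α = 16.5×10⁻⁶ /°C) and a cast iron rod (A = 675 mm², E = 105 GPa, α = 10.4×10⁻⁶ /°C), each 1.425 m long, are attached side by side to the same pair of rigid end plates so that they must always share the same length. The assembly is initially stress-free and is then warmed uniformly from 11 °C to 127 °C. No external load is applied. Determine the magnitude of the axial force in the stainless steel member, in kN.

The stainless steel has the larger α, so on heating it would change length more than the cast iron if both were free. The rigid plates force a common final length, so the stainless steel is put into compression and the cast iron into tension, with equal and opposite forces P (no external load).
Equating the net (thermal + elastic) strains gives |α₁ − α₂|·ΔT = P·[1/(A₁E₁) + 1/(A₂E₂)].
|α₁ − α₂|·ΔT = 6.1×10⁻⁶ × 116 = 0.0007076.
1/(A₁E₁) + 1/(A₂E₂) = 1/(550×199×10³) + 1/(675×105×10³) = 2.325×10⁻⁸ N⁻¹.
P = 0.0007076 / 2.325×10⁻⁸ = 30440 N = 30.44 kN.

P ≈ 30.4 kN (compressive in the stainless steel)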